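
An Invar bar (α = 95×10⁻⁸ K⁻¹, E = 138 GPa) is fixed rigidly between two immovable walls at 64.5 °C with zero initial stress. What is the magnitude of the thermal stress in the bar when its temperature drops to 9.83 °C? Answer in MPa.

σ = 7.17 MPa

Fully constrained: the free strain ε = αΔT is blocked, so σ = Eε = EαΔT.
|ΔT| = 54.67 K
σ = 138×10⁹ × 95×10⁻⁸ × 54.67 = 7.17×10⁶ Pa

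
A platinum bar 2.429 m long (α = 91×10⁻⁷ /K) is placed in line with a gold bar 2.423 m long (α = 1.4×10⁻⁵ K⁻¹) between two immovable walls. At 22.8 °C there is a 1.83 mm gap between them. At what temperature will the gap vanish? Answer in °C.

α₁L₁ = 2.21039×10⁻⁵ m/K, α₂L₂ = 3.3922×10⁻⁵ m/K → total 5.60259×10⁻⁵ m/K
ΔT = g/(α₁L₁+α₂L₂) = 1.83×10⁻³ / 5.60259×10⁻⁵ = 32.663 K
T = 22.8 + 32.663 = 55.463 °C

T = 55.5 °C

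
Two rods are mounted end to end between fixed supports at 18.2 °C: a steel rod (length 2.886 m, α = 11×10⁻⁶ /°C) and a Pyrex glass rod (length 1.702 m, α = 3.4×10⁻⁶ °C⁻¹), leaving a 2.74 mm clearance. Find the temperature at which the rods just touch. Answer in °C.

T = 91.2 °C

Gap closes when ΔL₁ + ΔL₂ = 2.74 mm = 2.74×10⁻³ m
(α₁L₁ + α₂L₂)ΔT = g
α₁L₁ + α₂L₂ = 11×10⁻⁶×2.886 + 3.4×10⁻⁶×1.702 = 3.75328×10⁻⁵ m/K
ΔT = 2.74×10⁻³ / 3.75328×10⁻⁵ = 73.003 K
T = 18.2 + 73.003 = 91.203 °C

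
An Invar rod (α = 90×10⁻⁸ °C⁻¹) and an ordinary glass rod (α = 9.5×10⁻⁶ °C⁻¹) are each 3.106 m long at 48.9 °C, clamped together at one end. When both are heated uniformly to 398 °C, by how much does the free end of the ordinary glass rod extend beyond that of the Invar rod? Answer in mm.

9.33 mm

ΔT = 349.1 K
Invar: ΔL = 90×10⁻⁸ × 3.106 m × 349.1 = 9.7587×10⁻⁴ m = 0.97587 mm
ordinary glass: ΔL = 9.5×10⁻⁶ × 3.106 m × 349.1 = 1.0301×10⁻² m = 10.301 mm
difference = 10.301 − 0.97587 = 9.32513 mm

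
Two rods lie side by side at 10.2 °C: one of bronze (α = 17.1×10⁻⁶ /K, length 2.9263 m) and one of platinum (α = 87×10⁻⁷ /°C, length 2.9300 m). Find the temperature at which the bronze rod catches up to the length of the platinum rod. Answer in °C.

Equal length when α₁L₁ΔT − α₂L₂ΔT = L₂ − L₁ = 3.70×10⁻³ m
α₁L₁ = 5.003973×10⁻⁵, α₂L₂ = 2.5491×10⁻⁵ → Δ(αL) = 2.454873×10⁻⁵ m/K
ΔT = 3.70×10⁻³ / 2.454873×10⁻⁵ = 150.721 K, so T = 10.2 + 150.721 = 160.921 °C

T = 160.9 °C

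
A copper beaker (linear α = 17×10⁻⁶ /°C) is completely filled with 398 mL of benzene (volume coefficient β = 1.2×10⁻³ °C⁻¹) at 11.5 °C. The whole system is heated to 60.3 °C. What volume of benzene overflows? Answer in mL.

The beaker also expands: β_container ≈ 3α = 5.1×10⁻⁵ /K
Net overflow = V₀(β_liq − 3α_cont)ΔT
β − 3α = 1.20×10⁻³ − 5.1×10⁻⁵ = 1.149×10⁻³ /K; ΔT = 48.8 K
ΔV = 398 × 1.149×10⁻³ × 48.8 = 22.3 mL

22.3 mL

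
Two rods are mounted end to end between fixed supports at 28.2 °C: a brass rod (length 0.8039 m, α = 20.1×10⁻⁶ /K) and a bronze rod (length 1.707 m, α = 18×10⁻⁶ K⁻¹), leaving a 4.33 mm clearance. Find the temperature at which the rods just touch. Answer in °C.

T = 121 °C

α₁L₁ = 1.615839×10⁻⁵ m/K, α₂L₂ = 3.0726×10⁻⁵ m/K → total 4.688439×10⁻⁵ m/K
ΔT = g/(α₁L₁+α₂L₂) = 4.33×10⁻³ / 4.688439×10⁻⁵ = 92.35 K
T = 28.2 + 92.35 = 120.55 °C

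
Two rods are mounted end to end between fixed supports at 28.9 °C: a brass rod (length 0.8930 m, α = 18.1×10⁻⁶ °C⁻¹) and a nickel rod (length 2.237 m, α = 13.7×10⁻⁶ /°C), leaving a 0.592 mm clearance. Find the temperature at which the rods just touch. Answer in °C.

α₁L₁ = 1.61633×10⁻⁵ m/K, α₂L₂ = 3.06469×10⁻⁵ m/K → total 4.68102×10⁻⁵ m/K
ΔT = g/(α₁L₁+α₂L₂) = 5.92×10⁻⁴ / 4.68102×10⁻⁵ = 12.647 K
T = 28.9 + 12.647 = 41.547 °C

T = 41.5 °C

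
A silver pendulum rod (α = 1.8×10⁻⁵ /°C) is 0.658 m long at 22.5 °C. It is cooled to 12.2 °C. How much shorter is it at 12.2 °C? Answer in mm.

ΔL = 0.122 mm

|ΔT| = |12.2 − 22.5| = 10.3 K
ΔL = αL₀ΔT = (1.8×10⁻⁵)(0.658)(10.3) = 1.22×10⁻⁴ m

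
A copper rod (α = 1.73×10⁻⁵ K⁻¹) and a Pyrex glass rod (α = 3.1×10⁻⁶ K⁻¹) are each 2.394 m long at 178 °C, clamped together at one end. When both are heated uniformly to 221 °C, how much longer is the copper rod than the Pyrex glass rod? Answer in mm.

1.46 mm

ΔT = 43 K
copper: ΔL = 1.73×10⁻⁵ × 2.394 m × 43 = 1.7809×10⁻³ m = 1.7809 mm
Pyrex glass: ΔL = 3.1×10⁻⁶ × 2.394 m × 43 = 3.1912×10⁻⁴ m = 0.31912 mm
difference = 1.7809 − 0.31912 = 1.46178 mm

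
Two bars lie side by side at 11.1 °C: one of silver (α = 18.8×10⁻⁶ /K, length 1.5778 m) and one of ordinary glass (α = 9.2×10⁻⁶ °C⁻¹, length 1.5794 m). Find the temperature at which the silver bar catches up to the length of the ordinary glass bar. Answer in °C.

Equal length when α₁L₁ΔT − α₂L₂ΔT = L₂ − L₁ = 1.60×10⁻³ m
α₁L₁ = 2.966264×10⁻⁵, α₂L₂ = 1.453048×10⁻⁵ → Δ(αL) = 1.513216×10⁻⁵ m/K
ΔT = 1.60×10⁻³ / 1.513216×10⁻⁵ = 105.735 K, so T = 11.1 + 105.735 = 116.835 °C

T = 116.8 °C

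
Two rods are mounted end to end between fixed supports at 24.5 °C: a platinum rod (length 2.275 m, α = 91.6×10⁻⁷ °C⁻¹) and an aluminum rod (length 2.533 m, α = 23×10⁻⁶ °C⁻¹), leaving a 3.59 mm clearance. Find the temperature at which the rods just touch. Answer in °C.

Gap closes when ΔL₁ + ΔL₂ = 3.59 mm = 3.59×10⁻³ m
(α₁L₁ + α₂L₂)ΔT = g
α₁L₁ + α₂L₂ = 91.6×10⁻⁷×2.275 + 23×10⁻⁶×2.533 = 7.9098×10⁻⁵ m/K
ΔT = 3.59×10⁻³ / 7.9098×10⁻⁵ = 45.387 K
T = 24.5 + 45.387 = 69.887 °C

T = 69.9 °C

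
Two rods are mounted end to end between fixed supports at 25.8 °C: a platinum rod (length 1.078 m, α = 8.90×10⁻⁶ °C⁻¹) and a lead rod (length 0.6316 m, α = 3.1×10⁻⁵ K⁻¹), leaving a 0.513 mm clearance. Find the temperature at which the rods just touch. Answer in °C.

α₁L₁ = 9.5942×10⁻⁶ m/K, α₂L₂ = 1.95796×10⁻⁵ m/K → total 2.91738×10⁻⁵ m/K
ΔT = g/(α₁L₁+α₂L₂) = 5.13×10⁻⁴ / 2.91738×10⁻⁵ = 17.584 K
T = 25.8 + 17.584 = 43.384 °C

T = 43.4 °C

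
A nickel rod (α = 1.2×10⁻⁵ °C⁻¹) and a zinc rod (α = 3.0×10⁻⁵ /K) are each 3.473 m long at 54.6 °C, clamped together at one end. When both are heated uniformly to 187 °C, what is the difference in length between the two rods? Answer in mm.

8.28 mm

ΔT = 132.4 K
nickel: ΔL = 1.2×10⁻⁵ × 3.473 m × 132.4 = 5.5179×10⁻³ m = 5.5179 mm
zinc: ΔL = 3.0×10⁻⁵ × 3.473 m × 132.4 = 1.3795×10⁻² m = 13.795 mm
difference = 13.795 − 5.5179 = 8.2771 mm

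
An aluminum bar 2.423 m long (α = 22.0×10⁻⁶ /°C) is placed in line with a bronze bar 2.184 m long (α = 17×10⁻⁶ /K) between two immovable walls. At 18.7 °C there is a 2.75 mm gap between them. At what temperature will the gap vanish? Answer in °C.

T = 49.1 °C

α₁L₁ = 5.3306×10⁻⁵ m/K, α₂L₂ = 3.7128×10⁻⁵ m/K → total 9.0434×10⁻⁵ m/K
ΔT = g/(α₁L₁+α₂L₂) = 2.75×10⁻³ / 9.0434×10⁻⁵ = 30.409 K
T = 18.7 + 30.409 = 49.109 °C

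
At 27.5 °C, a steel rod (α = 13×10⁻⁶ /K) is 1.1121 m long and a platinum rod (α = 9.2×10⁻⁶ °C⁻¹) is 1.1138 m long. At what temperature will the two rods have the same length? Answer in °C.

T = 431.3 °C

Equal length when α₁L₁ΔT − α₂L₂ΔT = L₂ − L₁ = 1.70×10⁻³ m
α₁L₁ = 1.44573×10⁻⁵, α₂L₂ = 1.024696×10⁻⁵ → Δ(αL) = 4.21034×10⁻⁶ m/K
ΔT = 1.70×10⁻³ / 4.21034×10⁻⁶ = 403.768 K, so T = 27.5 + 403.768 = 431.268 °C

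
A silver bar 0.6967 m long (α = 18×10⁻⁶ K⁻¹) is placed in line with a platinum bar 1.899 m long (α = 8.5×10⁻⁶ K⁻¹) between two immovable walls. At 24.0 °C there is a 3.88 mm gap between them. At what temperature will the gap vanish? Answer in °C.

α₁L₁ = 1.25406×10⁻⁵ m/K, α₂L₂ = 1.61415×10⁻⁵ m/K → total 2.86821×10⁻⁵ m/K
ΔT = g/(α₁L₁+α₂L₂) = 3.88×10⁻³ / 2.86821×10⁻⁵ = 135.28 K
T = 24.0 + 135.28 = 159.28 °C

T = 159 °C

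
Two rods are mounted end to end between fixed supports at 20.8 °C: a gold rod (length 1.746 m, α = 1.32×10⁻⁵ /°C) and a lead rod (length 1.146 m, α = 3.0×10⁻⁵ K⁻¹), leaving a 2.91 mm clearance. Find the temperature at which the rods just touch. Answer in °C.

T = 71.5 °C

Gap closes when ΔL₁ + ΔL₂ = 2.91 mm = 2.91×10⁻³ m
(α₁L₁ + α₂L₂)ΔT = g
α₁L₁ + α₂L₂ = 1.32×10⁻⁵×1.746 + 3.0×10⁻⁵×1.146 = 5.74272×10⁻⁵ m/K
ΔT = 2.91×10⁻³ / 5.74272×10⁻⁵ = 50.673 K
T = 20.8 + 50.673 = 71.473 °C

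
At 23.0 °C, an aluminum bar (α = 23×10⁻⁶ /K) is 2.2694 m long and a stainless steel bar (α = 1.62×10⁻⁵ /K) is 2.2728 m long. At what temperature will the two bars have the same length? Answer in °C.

Equal length when α₁L₁ΔT − α₂L₂ΔT = L₂ − L₁ = 3.40×10⁻³ m
α₁L₁ = 5.21962×10⁻⁵, α₂L₂ = 3.681936×10⁻⁵ → Δ(αL) = 1.537684×10⁻⁵ m/K
ΔT = 3.40×10⁻³ / 1.537684×10⁻⁵ = 221.112 K, so T = 23.0 + 221.112 = 244.112 °C

T = 244.1 °C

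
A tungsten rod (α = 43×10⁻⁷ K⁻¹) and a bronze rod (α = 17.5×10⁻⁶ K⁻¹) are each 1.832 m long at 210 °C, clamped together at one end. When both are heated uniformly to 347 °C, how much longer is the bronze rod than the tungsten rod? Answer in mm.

ΔT = 137 K
tungsten: ΔL = 43×10⁻⁷ × 1.832 m × 137 = 1.0792×10⁻³ m = 1.0792 mm
bronze: ΔL = 17.5×10⁻⁶ × 1.832 m × 137 = 4.3922×10⁻³ m = 4.3922 mm
difference = 4.3922 − 1.0792 = 3.3130 mm

3.31 mm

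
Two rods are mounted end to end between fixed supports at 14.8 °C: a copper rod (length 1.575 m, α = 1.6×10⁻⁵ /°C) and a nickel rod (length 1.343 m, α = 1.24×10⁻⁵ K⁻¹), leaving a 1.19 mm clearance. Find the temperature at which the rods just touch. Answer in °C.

α₁L₁ = 2.520×10⁻⁵ m/K, α₂L₂ = 1.66532×10⁻⁵ m/K → total 4.18532×10⁻⁵ m/K
ΔT = g/(α₁L₁+α₂L₂) = 1.19×10⁻³ / 4.18532×10⁻⁵ = 28.433 K
T = 14.8 + 28.433 = 43.233 °C

T = 43.2 °C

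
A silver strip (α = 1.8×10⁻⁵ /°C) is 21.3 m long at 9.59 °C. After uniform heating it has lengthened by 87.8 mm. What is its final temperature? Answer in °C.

ΔL = αL₀ΔT ⇒ ΔT = ΔL / (αL₀)
ΔT = 87.8×10⁻³ m / (1.8×10⁻⁵ × 21.3 m) = 229.00 K
T = 9.59 + 229.00 = 238.59 °C

T = 239 °C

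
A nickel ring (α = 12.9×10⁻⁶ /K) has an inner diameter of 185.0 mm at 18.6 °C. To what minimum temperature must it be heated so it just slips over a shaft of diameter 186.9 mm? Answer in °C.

T = 815 °C

Required Δd = 186.9 − 185.0 = 1.9 mm
Δd = αd₀ΔT ⇒ ΔT = Δd/(αd₀) = 1.9 / (12.9×10⁻⁶ × 185.0) = 796.14 K
T_min = 18.6 + 796.14 = 814.74 °C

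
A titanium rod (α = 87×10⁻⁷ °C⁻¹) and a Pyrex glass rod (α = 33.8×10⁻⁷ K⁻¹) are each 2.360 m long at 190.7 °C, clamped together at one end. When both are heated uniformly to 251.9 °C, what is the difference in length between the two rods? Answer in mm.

0.768 mm

ΔT = 61.2 K
titanium: ΔL = 87×10⁻⁷ × 2.360 m × 61.2 = 1.2566×10⁻³ m = 1.2566 mm
Pyrex glass: ΔL = 33.8×10⁻⁷ × 2.360 m × 61.2 = 4.8818×10⁻⁴ m = 0.48818 mm
difference = 1.2566 − 0.48818 = 0.76842 mm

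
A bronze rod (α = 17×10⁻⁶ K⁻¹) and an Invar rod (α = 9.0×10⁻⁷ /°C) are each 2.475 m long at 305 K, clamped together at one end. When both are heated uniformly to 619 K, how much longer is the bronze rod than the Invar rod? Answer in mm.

12.5 mm

ΔT = 314 K
bronze: ΔL = 17×10⁻⁶ × 2.475 m × 314 = 1.3212×10⁻² m = 13.212 mm
Invar: ΔL = 9.0×10⁻⁷ × 2.475 m × 314 = 6.9944×10⁻⁴ m = 0.69944 mm
difference = 13.212 − 0.69944 = 12.51256 mm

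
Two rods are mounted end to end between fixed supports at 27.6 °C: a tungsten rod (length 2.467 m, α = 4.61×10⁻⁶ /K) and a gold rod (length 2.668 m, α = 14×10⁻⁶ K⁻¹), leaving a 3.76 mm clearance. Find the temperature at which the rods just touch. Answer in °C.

Gap closes when ΔL₁ + ΔL₂ = 3.76 mm = 3.76×10⁻³ m
(α₁L₁ + α₂L₂)ΔT = g
α₁L₁ + α₂L₂ = 4.61×10⁻⁶×2.467 + 14×10⁻⁶×2.668 = 4.872487×10⁻⁵ m/K
ΔT = 3.76×10⁻³ / 4.872487×10⁻⁵ = 77.17 K
T = 27.6 + 77.17 = 104.77 °C

T = 105 °C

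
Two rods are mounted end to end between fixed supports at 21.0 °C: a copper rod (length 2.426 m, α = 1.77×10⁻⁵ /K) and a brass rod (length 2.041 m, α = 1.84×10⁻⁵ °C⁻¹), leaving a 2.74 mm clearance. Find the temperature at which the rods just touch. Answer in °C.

α₁L₁ = 4.29402×10⁻⁵ m/K, α₂L₂ = 3.75544×10⁻⁵ m/K → total 8.04946×10⁻⁵ m/K
ΔT = g/(α₁L₁+α₂L₂) = 2.74×10⁻³ / 8.04946×10⁻⁵ = 34.040 K
T = 21.0 + 34.040 = 55.040 °C

T = 55.0 °C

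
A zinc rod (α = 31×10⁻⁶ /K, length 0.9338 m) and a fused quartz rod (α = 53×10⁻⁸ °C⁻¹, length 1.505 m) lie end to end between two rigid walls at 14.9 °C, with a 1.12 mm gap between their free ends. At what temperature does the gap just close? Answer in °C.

T = 52.6 °C

Gap closes when ΔL₁ + ΔL₂ = 1.12 mm = 1.12×10⁻³ m
(α₁L₁ + α₂L₂)ΔT = g
α₁L₁ + α₂L₂ = 31×10⁻⁶×0.9338 + 53×10⁻⁸×1.505 = 2.974545×10⁻⁵ m/K
ΔT = 1.12×10⁻³ / 2.974545×10⁻⁵ = 37.653 K
T = 14.9 + 37.653 = 52.553 °C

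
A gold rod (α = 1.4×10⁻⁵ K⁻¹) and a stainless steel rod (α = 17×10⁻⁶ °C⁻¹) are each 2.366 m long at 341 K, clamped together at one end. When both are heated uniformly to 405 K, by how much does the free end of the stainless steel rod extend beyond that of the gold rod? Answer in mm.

ΔT = 64 K
gold: ΔL = 1.4×10⁻⁵ × 2.366 m × 64 = 2.1199×10⁻³ m = 2.1199 mm
stainless steel: ΔL = 17×10⁻⁶ × 2.366 m × 64 = 2.5742×10⁻³ m = 2.5742 mm
difference = 2.5742 − 2.1199 = 0.4543 mm

0.454 mm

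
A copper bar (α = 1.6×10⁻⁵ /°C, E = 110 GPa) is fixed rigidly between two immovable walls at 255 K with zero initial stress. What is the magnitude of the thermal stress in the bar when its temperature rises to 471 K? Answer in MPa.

σ = 380 MPa

Fully constrained: the free strain ε = αΔT is blocked, so σ = Eε = EαΔT.
|ΔT| = 216 K
σ = 110×10⁹ × 1.6×10⁻⁵ × 216 = 3.80×10⁸ Pa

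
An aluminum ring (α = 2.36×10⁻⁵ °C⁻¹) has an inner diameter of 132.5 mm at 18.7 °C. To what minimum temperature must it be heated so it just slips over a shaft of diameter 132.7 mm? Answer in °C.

Required Δd = 132.7 − 132.5 = 0.2 mm
Δd = αd₀ΔT ⇒ ΔT = Δd/(αd₀) = 0.2 / (2.36×10⁻⁵ × 132.5) = 63.959 K
T_min = 18.7 + 63.959 = 82.659 °C

T = 82.7 °C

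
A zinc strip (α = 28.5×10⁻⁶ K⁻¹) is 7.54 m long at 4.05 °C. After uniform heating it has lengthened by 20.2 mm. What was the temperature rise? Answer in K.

ΔL = αL₀ΔT ⇒ ΔT = ΔL / (αL₀)
ΔT = 20.2×10⁻³ m / (28.5×10⁻⁶ × 7.54 m) = 94.002 K

ΔT = 94.0 K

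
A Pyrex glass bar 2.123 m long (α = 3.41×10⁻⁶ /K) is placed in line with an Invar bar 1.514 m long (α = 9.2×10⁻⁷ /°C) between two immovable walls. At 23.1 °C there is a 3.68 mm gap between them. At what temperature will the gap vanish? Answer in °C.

Gap closes when ΔL₁ + ΔL₂ = 3.68 mm = 3.68×10⁻³ m
(α₁L₁ + α₂L₂)ΔT = g
α₁L₁ + α₂L₂ = 3.41×10⁻⁶×2.123 + 9.2×10⁻⁷×1.514 = 8.63231×10⁻⁶ m/K
ΔT = 3.68×10⁻³ / 8.63231×10⁻⁶ = 426.31 K
T = 23.1 + 426.31 = 449.41 °C

T = 449 °C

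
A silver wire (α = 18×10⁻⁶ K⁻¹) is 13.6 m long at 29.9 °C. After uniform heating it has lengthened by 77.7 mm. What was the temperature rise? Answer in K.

ΔL = αL₀ΔT ⇒ ΔT = ΔL / (αL₀)
ΔT = 77.7×10⁻³ m / (18×10⁻⁶ × 13.6 m) = 317.40 K

ΔT = 317 K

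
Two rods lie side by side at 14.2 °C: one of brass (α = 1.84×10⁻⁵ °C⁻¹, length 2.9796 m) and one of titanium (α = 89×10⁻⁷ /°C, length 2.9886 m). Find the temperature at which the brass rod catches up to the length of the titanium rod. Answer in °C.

T = 333.1 °C

L₁(1 + α₁ΔT) = L₂(1 + α₂ΔT) ⇒ ΔT = (L₂ − L₁)/(α₁L₁ − α₂L₂)
L₂ − L₁ = 2.9886 − 2.9796 = 9.00×10⁻³ m
α₁L₁ − α₂L₂ = 1.84×10⁻⁵×2.9796 − 89×10⁻⁷×2.9886 = 2.82261×10⁻⁵ m/K
ΔT = 9.00×10⁻³ / 2.82261×10⁻⁵ = 318.854 K
T = 14.2 + 318.854 = 333.054 °C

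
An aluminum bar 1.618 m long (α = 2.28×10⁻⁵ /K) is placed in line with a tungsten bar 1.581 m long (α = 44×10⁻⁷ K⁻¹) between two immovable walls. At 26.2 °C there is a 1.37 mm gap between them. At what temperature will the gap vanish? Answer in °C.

Gap closes when ΔL₁ + ΔL₂ = 1.37 mm = 1.37×10⁻³ m
(α₁L₁ + α₂L₂)ΔT = g
α₁L₁ + α₂L₂ = 2.28×10⁻⁵×1.618 + 44×10⁻⁷×1.581 = 4.38468×10⁻⁵ m/K
ΔT = 1.37×10⁻³ / 4.38468×10⁻⁵ = 31.245 K
T = 26.2 + 31.245 = 57.445 °C

T = 57.4 °C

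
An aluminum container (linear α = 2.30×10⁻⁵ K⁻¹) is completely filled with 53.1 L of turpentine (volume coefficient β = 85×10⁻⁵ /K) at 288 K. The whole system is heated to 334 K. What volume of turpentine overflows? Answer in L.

1.91 L

The container also expands: β_container ≈ 3α = 6.9×10⁻⁵ /K
Net overflow = V₀(β_liq − 3α_cont)ΔT
β − 3α = 8.50×10⁻⁴ − 6.9×10⁻⁵ = 7.81×10⁻⁴ /K; ΔT = 46 K
ΔV = 53.1 × 7.81×10⁻⁴ × 46 = 1.91 L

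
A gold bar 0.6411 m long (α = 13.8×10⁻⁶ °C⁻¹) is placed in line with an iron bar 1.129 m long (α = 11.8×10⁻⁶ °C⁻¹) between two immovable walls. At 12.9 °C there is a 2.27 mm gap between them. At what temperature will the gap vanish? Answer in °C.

Gap closes when ΔL₁ + ΔL₂ = 2.27 mm = 2.27×10⁻³ m
(α₁L₁ + α₂L₂)ΔT = g
α₁L₁ + α₂L₂ = 13.8×10⁻⁶×0.6411 + 11.8×10⁻⁶×1.129 = 2.216938×10⁻⁵ m/K
ΔT = 2.27×10⁻³ / 2.216938×10⁻⁵ = 102.39 K
T = 12.9 + 102.39 = 115.29 °C

T = 115 °C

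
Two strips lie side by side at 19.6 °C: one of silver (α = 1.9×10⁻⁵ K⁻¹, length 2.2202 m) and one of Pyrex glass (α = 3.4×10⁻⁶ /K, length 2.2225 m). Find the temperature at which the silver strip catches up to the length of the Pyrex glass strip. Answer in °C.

T = 86.02 °C

L₁(1 + α₁ΔT) = L₂(1 + α₂ΔT) ⇒ ΔT = (L₂ − L₁)/(α₁L₁ − α₂L₂)
L₂ − L₁ = 2.2225 − 2.2202 = 2.30×10⁻³ m
α₁L₁ − α₂L₂ = 1.9×10⁻⁵×2.2202 − 3.4×10⁻⁶×2.2225 = 3.46273×10⁻⁵ m/K
ΔT = 2.30×10⁻³ / 3.46273×10⁻⁵ = 66.4216 K
T = 19.6 + 66.4216 = 86.0216 °C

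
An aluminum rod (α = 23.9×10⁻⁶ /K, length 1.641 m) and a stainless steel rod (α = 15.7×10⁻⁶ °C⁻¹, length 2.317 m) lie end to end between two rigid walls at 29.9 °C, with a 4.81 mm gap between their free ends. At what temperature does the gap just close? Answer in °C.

Gap closes when ΔL₁ + ΔL₂ = 4.81 mm = 4.81×10⁻³ m
(α₁L₁ + α₂L₂)ΔT = g
α₁L₁ + α₂L₂ = 23.9×10⁻⁶×1.641 + 15.7×10⁻⁶×2.317 = 7.55968×10⁻⁵ m/K
ΔT = 4.81×10⁻³ / 7.55968×10⁻⁵ = 63.627 K
T = 29.9 + 63.627 = 93.527 °C

T = 93.5 °C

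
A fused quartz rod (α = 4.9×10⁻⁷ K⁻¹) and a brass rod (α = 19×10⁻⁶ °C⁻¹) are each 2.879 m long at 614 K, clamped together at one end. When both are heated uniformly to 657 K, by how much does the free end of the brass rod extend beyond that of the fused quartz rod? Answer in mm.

ΔT = 43 K
fused quartz: ΔL = 4.9×10⁻⁷ × 2.879 m × 43 = 6.0661×10⁻⁵ m = 0.060661 mm
brass: ΔL = 19×10⁻⁶ × 2.879 m × 43 = 2.3521×10⁻³ m = 2.3521 mm
difference = 2.3521 − 0.060661 = 2.291439 mm

2.29 mm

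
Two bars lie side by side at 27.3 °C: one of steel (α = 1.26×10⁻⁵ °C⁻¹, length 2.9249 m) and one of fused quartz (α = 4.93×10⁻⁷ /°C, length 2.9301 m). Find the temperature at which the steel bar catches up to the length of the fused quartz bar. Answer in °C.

T = 174.2 °C

L₁(1 + α₁ΔT) = L₂(1 + α₂ΔT) ⇒ ΔT = (L₂ − L₁)/(α₁L₁ − α₂L₂)
L₂ − L₁ = 2.9301 − 2.9249 = 5.20×10⁻³ m
α₁L₁ − α₂L₂ = 1.26×10⁻⁵×2.9249 − 4.93×10⁻⁷×2.9301 = 3.54092007×10⁻⁵ m/K
ΔT = 5.20×10⁻³ / 3.54092007×10⁻⁵ = 146.854 K
T = 27.3 + 146.854 = 174.154 °C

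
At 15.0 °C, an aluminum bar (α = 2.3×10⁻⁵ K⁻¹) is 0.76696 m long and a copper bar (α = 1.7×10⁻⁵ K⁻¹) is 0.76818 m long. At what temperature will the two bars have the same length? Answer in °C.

T = 281.3 °C

Equal length when α₁L₁ΔT − α₂L₂ΔT = L₂ − L₁ = 1.22×10⁻³ m
α₁L₁ = 1.764008×10⁻⁵, α₂L₂ = 1.305906×10⁻⁵ → Δ(αL) = 4.58102×10⁻⁶ m/K
ΔT = 1.22×10⁻³ / 4.58102×10⁻⁶ = 266.316 K, so T = 15.0 + 266.316 = 281.316 °C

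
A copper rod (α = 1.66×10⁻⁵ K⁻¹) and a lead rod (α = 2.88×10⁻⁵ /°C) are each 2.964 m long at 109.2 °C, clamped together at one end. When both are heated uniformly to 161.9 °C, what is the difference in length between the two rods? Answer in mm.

1.91 mm

ΔT = 52.7 K
copper: ΔL = 1.66×10⁻⁵ × 2.964 m × 52.7 = 2.5930×10⁻³ m = 2.5930 mm
lead: ΔL = 2.88×10⁻⁵ × 2.964 m × 52.7 = 4.4986×10⁻³ m = 4.4986 mm
difference = 4.4986 − 2.5930 = 1.9056 mm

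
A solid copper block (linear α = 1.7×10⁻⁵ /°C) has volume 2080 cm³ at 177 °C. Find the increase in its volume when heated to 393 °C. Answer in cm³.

Isotropic solid: β ≈ 3α = 5.1×10⁻⁵ /K; ΔT = 216 K
ΔV = 3αV₀ΔT = 3(1.7×10⁻⁵)(2080)(216) = 22.9 cm³

ΔV = 22.9 cm³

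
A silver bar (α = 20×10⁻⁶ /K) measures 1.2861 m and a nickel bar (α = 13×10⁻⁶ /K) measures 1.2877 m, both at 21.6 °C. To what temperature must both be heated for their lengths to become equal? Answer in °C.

T = 199.7 °C

L₁(1 + α₁ΔT) = L₂(1 + α₂ΔT) ⇒ ΔT = (L₂ − L₁)/(α₁L₁ − α₂L₂)
L₂ − L₁ = 1.2877 − 1.2861 = 1.60×10⁻³ m
α₁L₁ − α₂L₂ = 20×10⁻⁶×1.2861 − 13×10⁻⁶×1.2877 = 8.9819×10⁻⁶ m/K
ΔT = 1.60×10⁻³ / 8.9819×10⁻⁶ = 178.136 K
T = 21.6 + 178.136 = 199.736 °C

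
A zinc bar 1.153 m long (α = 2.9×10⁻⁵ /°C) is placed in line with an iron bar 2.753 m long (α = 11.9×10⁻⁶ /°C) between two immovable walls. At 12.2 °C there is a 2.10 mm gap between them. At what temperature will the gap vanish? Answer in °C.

T = 43.9 °C

Gap closes when ΔL₁ + ΔL₂ = 2.10 mm = 2.10×10⁻³ m
(α₁L₁ + α₂L₂)ΔT = g
α₁L₁ + α₂L₂ = 2.9×10⁻⁵×1.153 + 11.9×10⁻⁶×2.753 = 6.61977×10⁻⁵ m/K
ΔT = 2.10×10⁻³ / 6.61977×10⁻⁵ = 31.723 K
T = 12.2 + 31.723 = 43.923 °C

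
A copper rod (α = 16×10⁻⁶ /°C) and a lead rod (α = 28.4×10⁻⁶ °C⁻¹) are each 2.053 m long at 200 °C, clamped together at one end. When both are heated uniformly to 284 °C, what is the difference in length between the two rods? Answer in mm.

ΔT = 84 K
copper: ΔL = 16×10⁻⁶ × 2.053 m × 84 = 2.7592×10⁻³ m = 2.7592 mm
lead: ΔL = 28.4×10⁻⁶ × 2.053 m × 84 = 4.8976×10⁻³ m = 4.8976 mm
difference = 4.8976 − 2.7592 = 2.1384 mm

2.14 mm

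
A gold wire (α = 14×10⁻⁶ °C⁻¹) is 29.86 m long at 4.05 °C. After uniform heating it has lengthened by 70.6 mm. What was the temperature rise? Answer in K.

ΔL = αL₀ΔT ⇒ ΔT = ΔL / (αL₀)
ΔT = 70.6×10⁻³ m / (14×10⁻⁶ × 29.86 m) = 168.88 K

ΔT = 169 K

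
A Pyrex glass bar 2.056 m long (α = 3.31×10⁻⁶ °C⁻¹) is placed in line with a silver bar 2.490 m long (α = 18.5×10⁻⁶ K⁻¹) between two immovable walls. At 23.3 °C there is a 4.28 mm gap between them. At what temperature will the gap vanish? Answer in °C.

T = 104 °C

α₁L₁ = 6.80536×10⁻⁶ m/K, α₂L₂ = 4.6065×10⁻⁵ m/K → total 5.287036×10⁻⁵ m/K
ΔT = g/(α₁L₁+α₂L₂) = 4.28×10⁻³ / 5.287036×10⁻⁵ = 80.95 K
T = 23.3 + 80.95 = 104.25 °C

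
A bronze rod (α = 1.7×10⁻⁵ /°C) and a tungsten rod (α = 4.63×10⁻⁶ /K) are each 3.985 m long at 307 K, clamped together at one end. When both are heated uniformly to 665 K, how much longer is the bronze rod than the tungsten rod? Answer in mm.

ΔT = 358 K
bronze: ΔL = 1.7×10⁻⁵ × 3.985 m × 358 = 2.4253×10⁻² m = 24.253 mm
tungsten: ΔL = 4.63×10⁻⁶ × 3.985 m × 358 = 6.6053×10⁻³ m = 6.6053 mm
difference = 24.253 − 6.6053 = 17.6477 mm

17.6 mm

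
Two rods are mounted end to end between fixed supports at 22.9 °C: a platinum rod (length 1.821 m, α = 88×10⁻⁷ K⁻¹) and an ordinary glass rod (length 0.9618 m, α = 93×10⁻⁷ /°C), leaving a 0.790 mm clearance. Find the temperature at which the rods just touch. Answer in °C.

T = 54.5 °C

Gap closes when ΔL₁ + ΔL₂ = 0.790 mm = 7.90×10⁻⁴ m
(α₁L₁ + α₂L₂)ΔT = g
α₁L₁ + α₂L₂ = 88×10⁻⁷×1.821 + 93×10⁻⁷×0.9618 = 2.496954×10⁻⁵ m/K
ΔT = 7.90×10⁻⁴ / 2.496954×10⁻⁵ = 31.639 K
T = 22.9 + 31.639 = 54.539 °C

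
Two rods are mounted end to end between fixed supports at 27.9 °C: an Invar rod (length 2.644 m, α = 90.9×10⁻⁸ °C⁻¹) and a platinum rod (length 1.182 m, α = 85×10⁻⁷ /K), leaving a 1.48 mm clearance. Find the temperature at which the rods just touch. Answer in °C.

α₁L₁ = 2.403396×10⁻⁶ m/K, α₂L₂ = 1.0047×10⁻⁵ m/K → total 1.2450396×10⁻⁵ m/K
ΔT = g/(α₁L₁+α₂L₂) = 1.48×10⁻³ / 1.2450396×10⁻⁵ = 118.87 K
T = 27.9 + 118.87 = 146.77 °C

T = 147 °C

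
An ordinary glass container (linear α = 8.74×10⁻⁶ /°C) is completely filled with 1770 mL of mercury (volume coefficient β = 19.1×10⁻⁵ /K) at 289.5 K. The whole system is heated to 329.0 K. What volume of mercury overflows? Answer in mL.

The container also expands: β_container ≈ 3α = 2.622×10⁻⁵ /K
Net overflow = V₀(β_liq − 3α_cont)ΔT
β − 3α = 1.91×10⁻⁴ − 2.622×10⁻⁵ = 1.6478×10⁻⁴ /K; ΔT = 39.5 K
ΔV = 1770 × 1.6478×10⁻⁴ × 39.5 = 11.5 mL

11.5 mL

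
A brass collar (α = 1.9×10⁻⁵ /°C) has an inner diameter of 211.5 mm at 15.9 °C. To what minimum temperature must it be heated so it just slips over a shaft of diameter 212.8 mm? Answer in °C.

Required Δd = 212.8 − 211.5 = 1.3 mm
Δd = αd₀ΔT ⇒ ΔT = Δd/(αd₀) = 1.3 / (1.9×10⁻⁵ × 211.5) = 323.50 K
T_min = 15.9 + 323.50 = 339.40 °C

T = 339 °C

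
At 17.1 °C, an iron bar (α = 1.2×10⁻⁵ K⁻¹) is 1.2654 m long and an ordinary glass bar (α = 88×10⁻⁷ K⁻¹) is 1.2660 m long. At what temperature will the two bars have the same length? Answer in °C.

T = 165.5 °C

Equal length when α₁L₁ΔT − α₂L₂ΔT = L₂ − L₁ = 6.00×10⁻⁴ m
α₁L₁ = 1.51848×10⁻⁵, α₂L₂ = 1.11408×10⁻⁵ → Δ(αL) = 4.044×10⁻⁶ m/K
ΔT = 6.00×10⁻⁴ / 4.044×10⁻⁶ = 148.368 K, so T = 17.1 + 148.368 = 165.468 °C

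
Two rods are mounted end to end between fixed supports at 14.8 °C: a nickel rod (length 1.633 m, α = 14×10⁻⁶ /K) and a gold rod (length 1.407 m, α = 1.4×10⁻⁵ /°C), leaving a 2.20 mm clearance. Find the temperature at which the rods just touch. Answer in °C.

Gap closes when ΔL₁ + ΔL₂ = 2.20 mm = 2.20×10⁻³ m
(α₁L₁ + α₂L₂)ΔT = g
α₁L₁ + α₂L₂ = 14×10⁻⁶×1.633 + 1.4×10⁻⁵×1.407 = 4.256×10⁻⁵ m/K
ΔT = 2.20×10⁻³ / 4.256×10⁻⁵ = 51.692 K
T = 14.8 + 51.692 = 66.492 °C

T = 66.5 °C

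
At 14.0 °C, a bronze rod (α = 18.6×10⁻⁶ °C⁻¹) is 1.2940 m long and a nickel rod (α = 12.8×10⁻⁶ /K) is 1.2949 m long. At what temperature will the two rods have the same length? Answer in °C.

L₁(1 + α₁ΔT) = L₂(1 + α₂ΔT) ⇒ ΔT = (L₂ − L₁)/(α₁L₁ − α₂L₂)
L₂ − L₁ = 1.2949 − 1.2940 = 9.00×10⁻⁴ m
α₁L₁ − α₂L₂ = 18.6×10⁻⁶×1.2940 − 12.8×10⁻⁶×1.2949 = 7.49368×10⁻⁶ m/K
ΔT = 9.00×10⁻⁴ / 7.49368×10⁻⁶ = 120.101 K
T = 14.0 + 120.101 = 134.101 °C

T = 134.1 °C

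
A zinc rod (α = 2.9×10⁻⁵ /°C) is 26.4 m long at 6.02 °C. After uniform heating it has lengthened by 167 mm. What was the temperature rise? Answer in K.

ΔT = 218 K

ΔL = αL₀ΔT ⇒ ΔT = ΔL / (αL₀)
ΔT = 167×10⁻³ m / (2.9×10⁻⁵ × 26.4 m) = 218.13 K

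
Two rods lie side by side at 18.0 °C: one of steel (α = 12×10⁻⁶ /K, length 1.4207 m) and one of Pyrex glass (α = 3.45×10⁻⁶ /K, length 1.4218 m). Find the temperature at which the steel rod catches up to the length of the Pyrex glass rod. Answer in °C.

T = 108.6 °C

Equal length when α₁L₁ΔT − α₂L₂ΔT = L₂ − L₁ = 1.10×10⁻³ m
α₁L₁ = 1.70484×10⁻⁵, α₂L₂ = 4.90521×10⁻⁶ → Δ(αL) = 1.214319×10⁻⁵ m/K
ΔT = 1.10×10⁻³ / 1.214319×10⁻⁵ = 90.586 K, so T = 18.0 + 90.586 = 108.586 °C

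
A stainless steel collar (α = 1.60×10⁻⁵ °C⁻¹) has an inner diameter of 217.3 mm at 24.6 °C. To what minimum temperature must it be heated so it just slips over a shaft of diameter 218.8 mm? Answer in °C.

T = 456 °C

Required Δd = 218.8 − 217.3 = 1.5 mm
Δd = αd₀ΔT ⇒ ΔT = Δd/(αd₀) = 1.5 / (1.60×10⁻⁵ × 217.3) = 431.43 K
T_min = 24.6 + 431.43 = 456.03 °C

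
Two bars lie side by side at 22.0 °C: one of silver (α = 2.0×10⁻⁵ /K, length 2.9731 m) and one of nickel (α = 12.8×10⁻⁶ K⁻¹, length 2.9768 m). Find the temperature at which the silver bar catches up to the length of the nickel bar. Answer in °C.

T = 195.2 °C

Equal length when α₁L₁ΔT − α₂L₂ΔT = L₂ − L₁ = 3.70×10⁻³ m
α₁L₁ = 5.9462×10⁻⁵, α₂L₂ = 3.810304×10⁻⁵ → Δ(αL) = 2.135896×10⁻⁵ m/K
ΔT = 3.70×10⁻³ / 2.135896×10⁻⁵ = 173.229 K, so T = 22.0 + 173.229 = 195.229 °C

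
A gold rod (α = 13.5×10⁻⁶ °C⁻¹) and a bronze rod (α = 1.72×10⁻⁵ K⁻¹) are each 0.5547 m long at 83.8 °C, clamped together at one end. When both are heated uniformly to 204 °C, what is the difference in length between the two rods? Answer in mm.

0.247 mm

ΔT = 120.2 K
gold: ΔL = 13.5×10⁻⁶ × 0.5547 m × 120.2 = 9.0011×10⁻⁴ m = 0.90011 mm
bronze: ΔL = 1.72×10⁻⁵ × 0.5547 m × 120.2 = 1.1468×10⁻³ m = 1.1468 mm
difference = 1.1468 − 0.90011 = 0.24669 mm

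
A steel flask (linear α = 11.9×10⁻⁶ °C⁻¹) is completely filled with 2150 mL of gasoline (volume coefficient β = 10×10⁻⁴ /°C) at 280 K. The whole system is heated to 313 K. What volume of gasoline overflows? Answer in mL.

The flask also expands: β_container ≈ 3α = 3.57×10⁻⁵ /K
Net overflow = V₀(β_liq − 3α_cont)ΔT
β − 3α = 1.00×10⁻³ − 3.57×10⁻⁵ = 9.643×10⁻⁴ /K; ΔT = 33 K
ΔV = 2150 × 9.643×10⁻⁴ × 33 = 68.4 mL

68.4 mL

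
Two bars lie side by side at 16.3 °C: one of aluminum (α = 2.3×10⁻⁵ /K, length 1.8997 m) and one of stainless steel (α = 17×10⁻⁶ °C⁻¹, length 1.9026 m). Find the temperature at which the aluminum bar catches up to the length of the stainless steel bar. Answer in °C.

L₁(1 + α₁ΔT) = L₂(1 + α₂ΔT) ⇒ ΔT = (L₂ − L₁)/(α₁L₁ − α₂L₂)
L₂ − L₁ = 1.9026 − 1.8997 = 2.90×10⁻³ m
α₁L₁ − α₂L₂ = 2.3×10⁻⁵×1.8997 − 17×10⁻⁶×1.9026 = 1.13489×10⁻⁵ m/K
ΔT = 2.90×10⁻³ / 1.13489×10⁻⁵ = 255.531 K
T = 16.3 + 255.531 = 271.831 °C

T = 271.8 °C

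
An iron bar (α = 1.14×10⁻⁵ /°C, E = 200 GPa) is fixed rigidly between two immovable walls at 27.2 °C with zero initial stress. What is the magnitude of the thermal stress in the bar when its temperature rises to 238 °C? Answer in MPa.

Fully constrained: the free strain ε = αΔT is blocked, so σ = Eε = EαΔT.
|ΔT| = 210.8 K
σ = 200×10⁹ × 1.14×10⁻⁵ × 210.8 = 4.81×10⁸ Pa

σ = 481 MPa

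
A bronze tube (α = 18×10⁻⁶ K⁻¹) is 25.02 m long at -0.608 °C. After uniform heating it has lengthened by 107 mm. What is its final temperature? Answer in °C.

T = 237 °C

ΔL = αL₀ΔT ⇒ ΔT = ΔL / (αL₀)
ΔT = 107×10⁻³ m / (18×10⁻⁶ × 25.02 m) = 237.588 K
T = -0.608 + 237.588 = 236.980 °C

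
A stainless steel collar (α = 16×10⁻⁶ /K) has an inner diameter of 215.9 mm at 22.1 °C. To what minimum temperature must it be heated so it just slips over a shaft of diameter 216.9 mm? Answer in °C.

Required Δd = 216.9 − 215.9 = 1.0 mm
Δd = αd₀ΔT ⇒ ΔT = Δd/(αd₀) = 1.0 / (16×10⁻⁶ × 215.9) = 289.49 K
T_min = 22.1 + 289.49 = 311.59 °C

T = 312 °C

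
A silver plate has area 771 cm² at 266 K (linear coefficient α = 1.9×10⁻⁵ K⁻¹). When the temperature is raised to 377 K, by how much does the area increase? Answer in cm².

ΔA = 3.25 cm²

Area coefficient ≈ 2α; |ΔT| = 111 K
ΔA = 2αA₀ΔT = 2(1.9×10⁻⁵)(771)(111) = 3.25 cm²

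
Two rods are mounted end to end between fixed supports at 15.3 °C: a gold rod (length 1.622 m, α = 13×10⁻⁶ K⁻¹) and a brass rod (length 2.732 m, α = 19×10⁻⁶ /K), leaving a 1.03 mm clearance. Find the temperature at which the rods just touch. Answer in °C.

Gap closes when ΔL₁ + ΔL₂ = 1.03 mm = 1.03×10⁻³ m
(α₁L₁ + α₂L₂)ΔT = g
α₁L₁ + α₂L₂ = 13×10⁻⁶×1.622 + 19×10⁻⁶×2.732 = 7.2994×10⁻⁵ m/K
ΔT = 1.03×10⁻³ / 7.2994×10⁻⁵ = 14.111 K
T = 15.3 + 14.111 = 29.411 °C

T = 29.4 °C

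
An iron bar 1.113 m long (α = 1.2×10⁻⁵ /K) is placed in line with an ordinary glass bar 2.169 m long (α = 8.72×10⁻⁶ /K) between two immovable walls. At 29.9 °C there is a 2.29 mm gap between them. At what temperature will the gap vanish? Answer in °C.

Gap closes when ΔL₁ + ΔL₂ = 2.29 mm = 2.29×10⁻³ m
(α₁L₁ + α₂L₂)ΔT = g
α₁L₁ + α₂L₂ = 1.2×10⁻⁵×1.113 + 8.72×10⁻⁶×2.169 = 3.226968×10⁻⁵ m/K
ΔT = 2.29×10⁻³ / 3.226968×10⁻⁵ = 70.96 K
T = 29.9 + 70.96 = 100.86 °C

T = 101 °C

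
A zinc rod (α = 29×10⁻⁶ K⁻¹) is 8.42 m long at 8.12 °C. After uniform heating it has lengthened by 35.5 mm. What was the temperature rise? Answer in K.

ΔL = αL₀ΔT ⇒ ΔT = ΔL / (αL₀)
ΔT = 35.5×10⁻³ m / (29×10⁻⁶ × 8.42 m) = 145.38 K

ΔT = 145 K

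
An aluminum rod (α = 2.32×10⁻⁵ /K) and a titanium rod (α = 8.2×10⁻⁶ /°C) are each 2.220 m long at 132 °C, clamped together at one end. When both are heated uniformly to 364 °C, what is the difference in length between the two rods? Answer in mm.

7.73 mm

ΔT = 232 K
aluminum: ΔL = 2.32×10⁻⁵ × 2.220 m × 232 = 1.1949×10⁻² m = 11.949 mm
titanium: ΔL = 8.2×10⁻⁶ × 2.220 m × 232 = 4.2233×10⁻³ m = 4.2233 mm
difference = 11.949 − 4.2233 = 7.7257 mm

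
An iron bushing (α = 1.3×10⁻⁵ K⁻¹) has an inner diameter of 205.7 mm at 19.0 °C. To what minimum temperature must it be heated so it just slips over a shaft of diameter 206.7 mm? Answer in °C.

Required Δd = 206.7 − 205.7 = 1.0 mm
Δd = αd₀ΔT ⇒ ΔT = Δd/(αd₀) = 1.0 / (1.3×10⁻⁵ × 205.7) = 373.96 K
T_min = 19.0 + 373.96 = 392.96 °C

T = 393 °C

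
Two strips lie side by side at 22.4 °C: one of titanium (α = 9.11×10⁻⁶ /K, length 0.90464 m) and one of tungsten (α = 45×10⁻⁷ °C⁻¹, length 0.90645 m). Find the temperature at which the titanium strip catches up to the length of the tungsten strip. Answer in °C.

T = 457.3 °C

L₁(1 + α₁ΔT) = L₂(1 + α₂ΔT) ⇒ ΔT = (L₂ − L₁)/(α₁L₁ − α₂L₂)
L₂ − L₁ = 0.90645 − 0.90464 = 1.81×10⁻³ m
α₁L₁ − α₂L₂ = 9.11×10⁻⁶×0.90464 − 45×10⁻⁷×0.90645 = 4.1622454×10⁻⁶ m/K
ΔT = 1.81×10⁻³ / 4.1622454×10⁻⁶ = 434.861 K
T = 22.4 + 434.861 = 457.261 °C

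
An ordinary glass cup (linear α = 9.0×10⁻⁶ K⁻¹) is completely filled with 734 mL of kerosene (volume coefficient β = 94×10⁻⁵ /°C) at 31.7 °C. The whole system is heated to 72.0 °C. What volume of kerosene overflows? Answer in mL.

27.0 mL

The cup also expands: β_container ≈ 3α = 2.7×10⁻⁵ /K
Net overflow = V₀(β_liq − 3α_cont)ΔT
β − 3α = 9.40×10⁻⁴ − 2.7×10⁻⁵ = 9.13×10⁻⁴ /K; ΔT = 40.3 K
ΔV = 734 × 9.13×10⁻⁴ × 40.3 = 27.0 mL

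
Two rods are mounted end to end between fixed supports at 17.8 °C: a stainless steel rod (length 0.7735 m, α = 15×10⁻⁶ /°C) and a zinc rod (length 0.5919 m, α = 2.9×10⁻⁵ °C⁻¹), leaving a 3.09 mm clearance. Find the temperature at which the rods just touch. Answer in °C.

T = 125 °C

α₁L₁ = 1.16025×10⁻⁵ m/K, α₂L₂ = 1.71651×10⁻⁵ m/K → total 2.87676×10⁻⁵ m/K
ΔT = g/(α₁L₁+α₂L₂) = 3.09×10⁻³ / 2.87676×10⁻⁵ = 107.41 K
T = 17.8 + 107.41 = 125.21 °C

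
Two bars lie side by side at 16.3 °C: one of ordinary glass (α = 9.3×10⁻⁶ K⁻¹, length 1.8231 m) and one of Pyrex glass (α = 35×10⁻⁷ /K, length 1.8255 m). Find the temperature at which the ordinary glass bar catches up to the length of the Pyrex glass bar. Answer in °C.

Equal length when α₁L₁ΔT − α₂L₂ΔT = L₂ − L₁ = 2.40×10⁻³ m
α₁L₁ = 1.695483×10⁻⁵, α₂L₂ = 6.38925×10⁻⁶ → Δ(αL) = 1.056558×10⁻⁵ m/K
ΔT = 2.40×10⁻³ / 1.056558×10⁻⁵ = 227.153 K, so T = 16.3 + 227.153 = 243.453 °C

T = 243.5 °C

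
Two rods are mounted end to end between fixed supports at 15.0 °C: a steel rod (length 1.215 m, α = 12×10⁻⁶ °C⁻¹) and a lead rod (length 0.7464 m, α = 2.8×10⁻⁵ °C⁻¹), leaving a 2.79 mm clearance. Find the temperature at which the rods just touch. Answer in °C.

Gap closes when ΔL₁ + ΔL₂ = 2.79 mm = 2.79×10⁻³ m
(α₁L₁ + α₂L₂)ΔT = g
α₁L₁ + α₂L₂ = 12×10⁻⁶×1.215 + 2.8×10⁻⁵×0.7464 = 3.54792×10⁻⁵ m/K
ΔT = 2.79×10⁻³ / 3.54792×10⁻⁵ = 78.638 K
T = 15.0 + 78.638 = 93.638 °C

T = 93.6 °C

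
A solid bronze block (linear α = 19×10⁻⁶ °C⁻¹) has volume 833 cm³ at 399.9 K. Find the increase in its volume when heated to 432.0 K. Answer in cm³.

ΔV = 1.52 cm³

Isotropic solid: β ≈ 3α = 5.7×10⁻⁵ /K; ΔT = 32.1 K
ΔV = 3αV₀ΔT = 3(19×10⁻⁶)(833)(32.1) = 1.52 cm³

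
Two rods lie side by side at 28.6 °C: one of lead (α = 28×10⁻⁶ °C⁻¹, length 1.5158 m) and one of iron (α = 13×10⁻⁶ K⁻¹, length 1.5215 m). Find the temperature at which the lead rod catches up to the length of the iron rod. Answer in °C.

L₁(1 + α₁ΔT) = L₂(1 + α₂ΔT) ⇒ ΔT = (L₂ − L₁)/(α₁L₁ − α₂L₂)
L₂ − L₁ = 1.5215 − 1.5158 = 5.70×10⁻³ m
α₁L₁ − α₂L₂ = 28×10⁻⁶×1.5158 − 13×10⁻⁶×1.5215 = 2.26629×10⁻⁵ m/K
ΔT = 5.70×10⁻³ / 2.26629×10⁻⁵ = 251.512 K
T = 28.6 + 251.512 = 280.112 °C

T = 280.1 °C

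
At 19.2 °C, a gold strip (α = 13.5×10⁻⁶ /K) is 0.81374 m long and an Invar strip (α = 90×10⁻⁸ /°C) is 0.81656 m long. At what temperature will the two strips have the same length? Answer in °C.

L₁(1 + α₁ΔT) = L₂(1 + α₂ΔT) ⇒ ΔT = (L₂ − L₁)/(α₁L₁ − α₂L₂)
L₂ − L₁ = 0.81656 − 0.81374 = 2.82×10⁻³ m
α₁L₁ − α₂L₂ = 13.5×10⁻⁶×0.81374 − 90×10⁻⁸×0.81656 = 1.0250586×10⁻⁵ m/K
ΔT = 2.82×10⁻³ / 1.0250586×10⁻⁵ = 275.106 K
T = 19.2 + 275.106 = 294.306 °C

T = 294.3 °C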